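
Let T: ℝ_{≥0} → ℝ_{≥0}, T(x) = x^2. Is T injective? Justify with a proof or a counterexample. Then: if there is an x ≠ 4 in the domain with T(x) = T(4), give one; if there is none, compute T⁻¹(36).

On ℝ_{≥0}, x ↦ x^2 is strictly increasing, so T(u) = T(v) forces u = v. So T is injective.
Since x ↦ x^2 is strictly increasing on ℝ_{≥0}, it is injective there, so no x ≠ 4 in the domain has T(x) = T(4). We therefore compute T⁻¹(36) = 36^{1/2} = 6 (indeed 6^2 = 36).

6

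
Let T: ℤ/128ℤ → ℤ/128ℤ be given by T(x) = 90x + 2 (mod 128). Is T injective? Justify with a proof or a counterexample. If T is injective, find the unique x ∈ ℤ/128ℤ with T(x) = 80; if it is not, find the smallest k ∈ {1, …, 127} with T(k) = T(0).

64

We have gcd(90, 128) = 2 > 1. Taking x_1 = 0 and x_2 = 64: T(0) = 2 and T(64) = 90·64 + 2 = 5762 ≡ 2 (mod 128).
So T(0) = T(64) while 0 ≠ 64, therefore T is not injective.
Since T is not injective, we find the least positive k with T(k) = T(0): this means 90k ≡ 0 (mod 128), i.e. 128 ∣ 90k. Since gcd(90, 128) = 2, dividing through by 2 this holds exactly when 64 ∣ 45k, and as gcd(45, 64) = 1, exactly when 64 ∣ k.
The smallest positive such k is 64.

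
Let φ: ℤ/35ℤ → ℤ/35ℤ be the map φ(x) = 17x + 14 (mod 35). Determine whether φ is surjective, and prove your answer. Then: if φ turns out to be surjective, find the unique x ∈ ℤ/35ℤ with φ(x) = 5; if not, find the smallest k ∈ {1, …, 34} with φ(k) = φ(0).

18

Since gcd(17, 35) = 1, 17 is invertible modulo 35. Euclid's algorithm: 35 = 2·17 + 1; back-substituting gives 1 = 33·17 − 16·35, so 17⁻¹ ≡ 33 (mod 35).
Then y ↦ 33(y − 14) is a two-sided inverse to φ, so every y ∈ ℤ/35ℤ has a preimage.
So φ is surjective.
Since φ is surjective, we compute φ⁻¹(5): solve 17x + 14 ≡ 5 (mod 35), i.e. 17x ≡ 26 (mod 35).
Multiplying by 17⁻¹ = 33 gives x ≡ 33·26 = 858 = 24·35 + 18 ≡ 18 (mod 35).
Check: φ(18) = 17·18 + 14 = 320 = 9·35 + 5 ≡ 5 (mod 35).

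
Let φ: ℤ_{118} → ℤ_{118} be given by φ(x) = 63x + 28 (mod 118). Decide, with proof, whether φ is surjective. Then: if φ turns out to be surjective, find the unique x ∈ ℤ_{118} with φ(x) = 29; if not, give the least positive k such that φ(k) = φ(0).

15

Recall: φ is surjective if every y in the codomain equals φ(x) for some x in the domain.
Since gcd(63, 118) = 1, 63 is invertible modulo 118. Euclid's algorithm: 118 = 1·63 + 55, 63 = 1·55 + 8, 55 = 6·8 + 7, 8 = 1·7 + 1; back-substituting gives 1 = 15·63 − 8·118, so 63⁻¹ ≡ 15 (mod 118).
For any y ∈ ℤ_{118}, x = 15(y − 28) mod 118 satisfies φ(x) = 63·15(y − 28) + 28 ≡ y (since 63·15 ≡ 1 mod 118). So every y has a preimage.
Hence φ is surjective.
Since φ is surjective, we compute φ⁻¹(29): solve 63x + 28 ≡ 29 (mod 118), i.e. 63x ≡ 1 (mod 118).
Multiplying by 63⁻¹ = 15 gives x ≡ 15·1 = 15 ≡ 15 (mod 118).
Check: φ(15) = 63·15 + 28 = 973 = 8·118 + 29 ≡ 29 (mod 118).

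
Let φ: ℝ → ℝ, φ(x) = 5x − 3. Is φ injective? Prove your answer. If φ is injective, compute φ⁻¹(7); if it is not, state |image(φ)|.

Suppose φ(a) = φ(b). Then 5a − 3 = 5b − 3, so 5a = 5b, so a = b.
Hence φ is injective.
Since φ is injective, we compute φ⁻¹(7) = (7 + 3)/5 = 2.

2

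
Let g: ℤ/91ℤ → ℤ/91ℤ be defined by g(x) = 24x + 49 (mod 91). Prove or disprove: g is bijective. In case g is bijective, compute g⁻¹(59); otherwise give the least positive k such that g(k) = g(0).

8

Suppose g(a) = g(b) in ℤ/91ℤ. Then 24a + 49 ≡ 24b + 49 (mod 91), hence 24(a − b) ≡ 0 (mod 91).
Since gcd(24, 91) = 1, 24 is invertible modulo 91, hence a − b ≡ 0 (mod 91), i.e. a = b.
We now compute 24⁻¹ mod 91 explicitly. Euclid's algorithm: 91 = 3·24 + 19, 24 = 1·19 + 5, 19 = 3·5 + 4, 5 = 1·4 + 1; back-substituting gives 1 = 19·24 − 5·91, so 24⁻¹ ≡ 19 (mod 91).
Then y ↦ 19(y − 49) is a two-sided inverse to g, so every y ∈ ℤ/91ℤ has a preimage.
Hence g is bijective.
Since g is bijective, we compute g⁻¹(59): solve 24x + 49 ≡ 59 (mod 91), i.e. 24x ≡ 10 (mod 91).
Multiplying by 24⁻¹ = 19 gives x ≡ 19·10 = 190 = 2·91 + 8 ≡ 8 (mod 91).
Check: g(8) = 24·8 + 49 = 241 = 2·91 + 59 ≡ 59 (mod 91).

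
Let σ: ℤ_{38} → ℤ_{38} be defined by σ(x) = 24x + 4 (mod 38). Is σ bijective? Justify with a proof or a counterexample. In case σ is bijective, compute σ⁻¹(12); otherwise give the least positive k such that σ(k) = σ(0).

We have gcd(24, 38) = 2 > 1. Taking s = 0 and t = 19: σ(0) = 4 and σ(19) = 24·19 + 4 = 460 ≡ 4 (mod 38).
So σ(0) = σ(19) while 0 ≠ 19, therefore σ is not injective, hence not bijective.
Since σ is not bijective, we find the least positive k with σ(k) = σ(0): this means 24k ≡ 0 (mod 38), i.e. 38 ∣ 24k. Since gcd(24, 38) = 2, dividing through by 2 this holds exactly when 19 ∣ 12k, and as gcd(12, 19) = 1, exactly when 19 ∣ k.
The smallest positive such k is 19.

19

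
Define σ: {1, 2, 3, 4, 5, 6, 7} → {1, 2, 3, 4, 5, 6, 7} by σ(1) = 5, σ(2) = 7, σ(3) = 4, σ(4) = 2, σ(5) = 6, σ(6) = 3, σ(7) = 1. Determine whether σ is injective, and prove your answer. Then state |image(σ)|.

The values σ(1), …, σ(7) are 5, 7, 4, 2, 6, 3, 1 — all distinct.
So σ(x_1) = σ(x_2) only when x_1 = x_2, and σ is injective.
The image of σ is {1, 2, 3, 4, 5, 6, 7}, which has 7 elements.

7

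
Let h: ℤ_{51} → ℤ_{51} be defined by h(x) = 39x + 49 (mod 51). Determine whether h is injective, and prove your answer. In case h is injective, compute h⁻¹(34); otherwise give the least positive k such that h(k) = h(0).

17

Recall: h is injective when h(x_1) = h(x_2) forces x_1 = x_2.
We have gcd(39, 51) = 3 > 1. Taking x_1 = 0 and x_2 = 17: h(0) = 49 and h(17) = 39·17 + 49 = 712 ≡ 49 (mod 51).
So h(0) = h(17) while 0 ≠ 17, hence h is not injective.
Since h is not injective, we find the least positive k with h(k) = h(0): this means 39k ≡ 0 (mod 51), i.e. 51 ∣ 39k. Since gcd(39, 51) = 3, dividing through by 3 this holds exactly when 17 ∣ 13k, and as gcd(13, 17) = 1, exactly when 17 ∣ k.
The smallest positive such k is 17.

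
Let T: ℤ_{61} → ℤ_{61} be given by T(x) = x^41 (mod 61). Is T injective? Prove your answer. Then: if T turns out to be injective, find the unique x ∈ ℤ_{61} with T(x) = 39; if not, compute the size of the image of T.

Since 61 is prime, the nonzero elements of ℤ_{61} form a cyclic group of order 60.
As gcd(41, 60) = 1, raising to the 41st power is a bijection on this group: if x_1^41 ≡ x_2^41 then (x_1x_2^{−1})^41 = 1, and the only element of order dividing gcd(41, 60) = 1 is 1, so x_1 = x_2.
With T(0) = 0 this makes T injective on all of ℤ_{61}, hence bijective (finite equal-size domain and codomain). In particular T is injective.
Since T is injective, we find the preimage of 39. The inverse of x ↦ x^41 on (ℤ_{61})^× is x ↦ x^41, because 41·41 = 1681 = 28·60 + 1 ≡ 1 (mod 60) and x^{60} = 1 for x ≠ 0 (Fermat). So T⁻¹(39) = 39^41 mod 61.
Repeated squaring mod 61: 39^1 ≡ 39, 39^2 ≡ 39² = 1521 ≡ 57, 39^4 ≡ 57² = 3249 ≡ 16, 39^8 ≡ 16² = 256 ≡ 12, 39^16 ≡ 12² = 144 ≡ 22, 39^32 ≡ 22² = 484 ≡ 57. Since 41 = 32 + 8 + 1, 39^41 ≡ 57·12·39: 57·12 = 684 ≡ 13, then 13·39 = 507 ≡ 19. So 39^41 ≡ 19 (mod 61).
Hence T⁻¹(39) = 19.

19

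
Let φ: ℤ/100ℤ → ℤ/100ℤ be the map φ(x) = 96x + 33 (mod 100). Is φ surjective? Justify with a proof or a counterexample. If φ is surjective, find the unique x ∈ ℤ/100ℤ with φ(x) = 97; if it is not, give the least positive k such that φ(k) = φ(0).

Since gcd(96, 100) = 4, we have 96x ≡ 0 (mod 4) for all x, so φ(x) ≡ 1 (mod 4).
But 0 ≢ 1 (mod 4), so 0 ∈ ℤ/100ℤ has no preimage. Therefore φ is not surjective.
Since φ is not surjective, we find the least positive k with φ(k) = φ(0): this means 96k ≡ 0 (mod 100), i.e. 100 ∣ 96k. Since gcd(96, 100) = 4, dividing through by 4 this holds exactly when 25 ∣ 24k, and as gcd(24, 25) = 1, exactly when 25 ∣ k.
The smallest positive such k is 25.

25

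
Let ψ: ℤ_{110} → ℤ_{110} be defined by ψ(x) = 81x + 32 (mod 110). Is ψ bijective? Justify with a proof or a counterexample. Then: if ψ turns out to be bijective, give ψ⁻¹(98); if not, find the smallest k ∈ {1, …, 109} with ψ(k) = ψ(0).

66

Suppose ψ(s) = ψ(t) in ℤ_{110}. Then 81s + 32 ≡ 81t + 32 (mod 110), therefore 81(s − t) ≡ 0 (mod 110).
Since gcd(81, 110) = 1, 81 is invertible modulo 110, so s − t ≡ 0 (mod 110), i.e. s = t.
We now compute 81⁻¹ mod 110 explicitly. Euclid's algorithm: 110 = 1·81 + 29, 81 = 2·29 + 23, 29 = 1·23 + 6, 23 = 3·6 + 5, 6 = 1·5 + 1; back-substituting gives 1 = 91·81 − 67·110, so 81⁻¹ ≡ 91 (mod 110).
For any y ∈ ℤ_{110}, x = 91(y − 32) mod 110 satisfies ψ(x) = 81·91(y − 32) + 32 ≡ y (since 81·91 ≡ 1 mod 110). So every y has a preimage.
Hence ψ is bijective.
Since ψ is bijective, we find ψ⁻¹(98): we need 81x ≡ 98 − 32 ≡ 66 (mod 110). Using 81⁻¹ = 91: x ≡ 91·66 = 6006 = 54·110 + 66, so x = 66.
Check: ψ(66) = 81·66 + 32 = 5378 = 48·110 + 98 ≡ 98 (mod 110).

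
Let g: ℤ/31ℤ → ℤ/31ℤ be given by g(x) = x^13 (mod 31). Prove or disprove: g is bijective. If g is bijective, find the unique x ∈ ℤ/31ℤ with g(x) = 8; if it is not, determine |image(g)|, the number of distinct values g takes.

2

Since 31 is prime, the nonzero elements of ℤ/31ℤ form a cyclic group of order 30.
As gcd(13, 30) = 1, raising to the 13th power is a bijection on this group: if s^13 ≡ t^13 then (st^{−1})^13 = 1, and the only element of order dividing gcd(13, 30) = 1 is 1, so s = t.
With g(0) = 0 this makes g injective on all of ℤ/31ℤ, hence bijective (finite equal-size domain and codomain). In particular g is bijective.
Since g is bijective, we find the preimage of 8. The inverse of x ↦ x^13 on (ℤ/31ℤ)^× is x ↦ x^7, because 13·7 = 91 = 3·30 + 1 ≡ 1 (mod 30) and x^{30} = 1 for x ≠ 0 (Fermat). So g⁻¹(8) = 8^7 mod 31.
Repeated squaring mod 31: 8^1 ≡ 8, 8^2 ≡ 8² = 64 ≡ 2, 8^4 ≡ 2² = 4. Since 7 = 4 + 2 + 1, 8^7 ≡ 4·2·8: 4·2 = 8, then 8·8 = 64 ≡ 2. So 8^7 ≡ 2 (mod 31).
Hence g⁻¹(8) = 2.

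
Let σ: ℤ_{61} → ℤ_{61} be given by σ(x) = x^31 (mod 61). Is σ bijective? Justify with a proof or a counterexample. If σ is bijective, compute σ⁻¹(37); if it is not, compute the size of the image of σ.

24

Since 61 is prime, the nonzero elements of ℤ_{61} form a cyclic group of order 60.
As gcd(31, 60) = 1, raising to the 31st power is a bijection on this group: if a^31 ≡ b^31 then (ab^{−1})^31 = 1, and the only element of order dividing gcd(31, 60) = 1 is 1, so a = b.
With σ(0) = 0 this makes σ injective on all of ℤ_{61}, hence bijective (finite equal-size domain and codomain). In particular σ is bijective.
Since σ is bijective, we find the preimage of 37. The inverse of x ↦ x^31 on (ℤ_{61})^× is x ↦ x^31, because 31·31 = 961 = 16·60 + 1 ≡ 1 (mod 60) and x^{60} = 1 for x ≠ 0 (Fermat). So σ⁻¹(37) = 37^31 mod 61.
Repeated squaring mod 61: 37^1 ≡ 37, 37^2 ≡ 37² = 1369 ≡ 27, 37^4 ≡ 27² = 729 ≡ 58, 37^8 ≡ 58² = 3364 ≡ 9, 37^16 ≡ 9² = 81 ≡ 20. Since 31 = 16 + 8 + 4 + 2 + 1, 37^31 ≡ 20·9·58·27·37: 20·9 = 180 ≡ 58, then 58·58 = 3364 ≡ 9, then 9·27 = 243 ≡ 60, then 60·37 = 2220 ≡ 24. So 37^31 ≡ 24 (mod 61).
Hence σ⁻¹(37) = 24.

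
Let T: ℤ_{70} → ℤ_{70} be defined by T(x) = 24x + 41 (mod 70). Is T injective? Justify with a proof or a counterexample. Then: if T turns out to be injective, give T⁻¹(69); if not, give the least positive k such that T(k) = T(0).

We have gcd(24, 70) = 2 > 1. Taking s = 0 and t = 35: T(0) = 41 and T(35) = 24·35 + 41 = 881 ≡ 41 (mod 70).
So T(0) = T(35) while 0 ≠ 35, hence T is not injective.
Since T is not injective, we find the least positive k with T(k) = T(0): this means 24k ≡ 0 (mod 70), i.e. 70 ∣ 24k. Since gcd(24, 70) = 2, dividing through by 2 this holds exactly when 35 ∣ 12k, and as gcd(12, 35) = 1, exactly when 35 ∣ k.
The smallest positive such k is 35.

35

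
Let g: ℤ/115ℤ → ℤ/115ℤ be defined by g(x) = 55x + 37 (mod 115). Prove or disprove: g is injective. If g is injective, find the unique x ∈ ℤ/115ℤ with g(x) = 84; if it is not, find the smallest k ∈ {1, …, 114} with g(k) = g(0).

Recall: g is injective when g(x_1) = g(x_2) forces x_1 = x_2.
We have gcd(55, 115) = 5 > 1. Taking x_1 = 0 and x_2 = 23: g(0) = 37 and g(23) = 55·23 + 37 = 1302 ≡ 37 (mod 115).
So g(0) = g(23) while 0 ≠ 23, so g is not injective.
Since g is not injective, we find the least positive k with g(k) = g(0): this means 55k ≡ 0 (mod 115), i.e. 115 ∣ 55k. Since gcd(55, 115) = 5, dividing through by 5 this holds exactly when 23 ∣ 11k, and as gcd(11, 23) = 1, exactly when 23 ∣ k.
The smallest positive such k is 23.

23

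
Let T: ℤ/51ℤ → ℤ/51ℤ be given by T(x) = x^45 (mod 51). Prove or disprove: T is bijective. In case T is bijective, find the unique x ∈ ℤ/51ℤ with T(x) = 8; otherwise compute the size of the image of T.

Computing x^45 mod 51 for each x (by repeated squaring, reducing mod 51 at every step), the values T(0), T(1), …, T(50) are: 0, 1, 32, 12, 4, 20, 27, 40, 26, 42, 28, 41, 48, 13, 5, 36, 16, 17, 18, 49, 29, 21, 37, 44, 6, 43, 8, 45, 7, 14, 30, 22, 2, 33, 34, 35, 15, 46, 38, 3, 10, 23, 9, 25, 11, 24, 31, 47, 39, 19, 50.
Every element of ℤ/51ℤ appears exactly once in this list, so T is a bijection, and in particular bijective.
Since T is bijective, we read off the preimage of 8 from the same table: T(26) = 8, so T⁻¹(8) = 26.

26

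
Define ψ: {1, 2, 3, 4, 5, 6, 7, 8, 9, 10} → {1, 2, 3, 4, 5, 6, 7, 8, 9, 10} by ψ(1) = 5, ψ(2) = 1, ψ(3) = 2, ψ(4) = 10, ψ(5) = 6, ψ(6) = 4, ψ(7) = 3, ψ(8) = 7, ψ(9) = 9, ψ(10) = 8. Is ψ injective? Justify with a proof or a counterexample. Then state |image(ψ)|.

10

The values ψ(1), …, ψ(10) are 5, 1, 2, 10, 6, 4, 3, 7, 9, 8 — all distinct.
So ψ(x_1) = ψ(x_2) only when x_1 = x_2, and ψ is injective.
The image of ψ is {1, 2, 3, 4, 5, 6, 7, 8, 9, 10}, which has 10 elements.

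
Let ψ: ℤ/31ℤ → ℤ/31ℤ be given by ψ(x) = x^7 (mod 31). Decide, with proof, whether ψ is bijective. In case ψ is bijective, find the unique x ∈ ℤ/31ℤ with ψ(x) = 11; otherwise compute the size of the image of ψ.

Since 31 is prime, the nonzero elements of ℤ/31ℤ form a cyclic group of order 30.
As gcd(7, 30) = 1, raising to the 7th power is a bijection on this group: if s^7 ≡ t^7 then (st^{−1})^7 = 1, and the only element of order dividing gcd(7, 30) = 1 is 1, so s = t.
With ψ(0) = 0 this makes ψ injective on all of ℤ/31ℤ, hence bijective (finite equal-size domain and codomain). In particular ψ is bijective.
Since ψ is bijective, we find the preimage of 11. The inverse of x ↦ x^7 on (ℤ/31ℤ)^× is x ↦ x^13, because 7·13 = 91 = 3·30 + 1 ≡ 1 (mod 30) and x^{30} = 1 for x ≠ 0 (Fermat). So ψ⁻¹(11) = 11^13 mod 31.
Repeated squaring mod 31: 11^1 ≡ 11, 11^2 ≡ 11² = 121 ≡ 28, 11^4 ≡ 28² = 784 ≡ 9, 11^8 ≡ 9² = 81 ≡ 19. Since 13 = 8 + 4 + 1, 11^13 ≡ 19·9·11: 19·9 = 171 ≡ 16, then 16·11 = 176 ≡ 21. So 11^13 ≡ 21 (mod 31).
Hence ψ⁻¹(11) = 21.

21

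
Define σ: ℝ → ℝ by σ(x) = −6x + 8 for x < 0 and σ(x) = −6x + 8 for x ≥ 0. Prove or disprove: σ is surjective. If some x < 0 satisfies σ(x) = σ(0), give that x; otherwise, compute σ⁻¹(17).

Both pieces are strictly decreasing (slopes −6 and −6), so each is injective on its own interval.
The left piece maps (−∞, 0) onto (8, ∞); the right piece maps [0, ∞) onto (−∞, 8].
These images together cover ℝ, so σ is surjective.
Because the two images are disjoint, no x < 0 has σ(x) = σ(0), so we compute σ⁻¹(17): 17 lies in (8, ∞), so solve −6x + 8 = 17: x = (17 − 8)/(−6) = −3/2.

-3/2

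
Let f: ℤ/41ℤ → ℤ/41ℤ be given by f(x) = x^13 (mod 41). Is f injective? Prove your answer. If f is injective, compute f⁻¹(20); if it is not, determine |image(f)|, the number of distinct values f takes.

Since 41 is prime, the nonzero elements of ℤ/41ℤ form a cyclic group of order 40.
As gcd(13, 40) = 1, raising to the 13th power is a bijection on this group: if a^13 ≡ b^13 then (ab^{−1})^13 = 1, and the only element of order dividing gcd(13, 40) = 1 is 1, so a = b.
With f(0) = 0 this makes f injective on all of ℤ/41ℤ, hence bijective (finite equal-size domain and codomain). In particular f is injective.
Since f is injective, we find the preimage of 20. The inverse of x ↦ x^13 on (ℤ/41ℤ)^× is x ↦ x^37, because 13·37 = 481 = 12·40 + 1 ≡ 1 (mod 40) and x^{40} = 1 for x ≠ 0 (Fermat). So f⁻¹(20) = 20^37 mod 41.
Repeated squaring mod 41: 20^1 ≡ 20, 20^2 ≡ 20² = 400 ≡ 31, 20^4 ≡ 31² = 961 ≡ 18, 20^8 ≡ 18² = 324 ≡ 37, 20^16 ≡ 37² = 1369 ≡ 16, 20^32 ≡ 16² = 256 ≡ 10. Since 37 = 32 + 4 + 1, 20^37 ≡ 10·18·20: 10·18 = 180 ≡ 16, then 16·20 = 320 ≡ 33. So 20^37 ≡ 33 (mod 41).
Hence f⁻¹(20) = 33.

33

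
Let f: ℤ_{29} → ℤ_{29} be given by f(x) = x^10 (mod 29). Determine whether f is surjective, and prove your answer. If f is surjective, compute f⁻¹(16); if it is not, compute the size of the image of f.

f(14): Repeated squaring mod 29: 14^1 ≡ 14, 14^2 ≡ 14² = 196 ≡ 22, 14^4 ≡ 22² = 484 ≡ 20, 14^8 ≡ 20² = 400 ≡ 23. Since 10 = 8 + 2, 14^10 ≡ 23·22: 23·22 = 506 ≡ 13. So 14^10 ≡ 13 (mod 29).
f(15): Repeated squaring mod 29: 15^1 ≡ 15, 15^2 ≡ 15² = 225 ≡ 22, 15^4 ≡ 22² = 484 ≡ 20, 15^8 ≡ 20² = 400 ≡ 23. Since 10 = 8 + 2, 15^10 ≡ 23·22: 23·22 = 506 ≡ 13. So 15^10 ≡ 13 (mod 29).
So f(14) = f(15) = 13 while 14 ≠ 15, hence f is not injective.
A non-injective map from the 29-element set ℤ_{29} to itself takes at most 28 distinct values, so it cannot be surjective. Therefore f is not surjective.
Since f is not surjective, we determine |image(f)|. Computing x^10 mod 29 for each x (by repeated squaring, reducing mod 29 at every step), the values f(0), f(1), …, f(28) are: 0, 1, 9, 5, 23, 20, 16, 24, 4, 25, 6, 22, 28, 7, 13, 13, 7, 28, 22, 6, 25, 4, 24, 16, 20, 23, 5, 9, 1.
The distinct values are {0, 1, 4, 5, 6, 7, 9, 13, 16, 20, 22, 23, 24, 25, 28}; there are 15 of them.

15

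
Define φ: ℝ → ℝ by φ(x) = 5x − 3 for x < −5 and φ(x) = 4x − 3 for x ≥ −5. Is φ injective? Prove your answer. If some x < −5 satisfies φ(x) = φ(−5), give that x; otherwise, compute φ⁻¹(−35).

-32/5

Both pieces are strictly increasing (slopes 5 and 4), so each is injective on its own interval.
The left piece maps (−∞, −5) onto (−∞, −28); the right piece maps [−5, ∞) onto [−23, ∞).
These images are disjoint, so no value is attained by both pieces. So φ is injective.
Because the two images are disjoint, no x < −5 has φ(x) = φ(−5), so we compute φ⁻¹(−35): −35 lies in (−∞, −28), so solve 5x − 3 = −35: x = (−35 + 3)/5 = −32/5.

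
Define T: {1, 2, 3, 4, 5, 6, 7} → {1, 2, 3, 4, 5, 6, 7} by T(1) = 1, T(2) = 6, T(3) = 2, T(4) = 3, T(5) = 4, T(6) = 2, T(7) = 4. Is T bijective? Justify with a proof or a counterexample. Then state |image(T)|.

5

T(3) = 2 = T(6) with 3 ≠ 6, so T is not injective, hence not bijective.
The image of T is {1, 2, 3, 4, 6}, which has 5 elements.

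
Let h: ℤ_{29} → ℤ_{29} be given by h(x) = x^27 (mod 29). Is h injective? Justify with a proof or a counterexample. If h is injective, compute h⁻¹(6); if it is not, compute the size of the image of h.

5

Since 29 is prime, the nonzero elements of ℤ_{29} form a cyclic group of order 28.
As gcd(27, 28) = 1, raising to the 27th power is a bijection on this group: if u^27 ≡ v^27 then (uv^{−1})^27 = 1, and the only element of order dividing gcd(27, 28) = 1 is 1, so u = v.
With h(0) = 0 this makes h injective on all of ℤ_{29}, hence bijective (finite equal-size domain and codomain). In particular h is injective.
Since h is injective, we find the preimage of 6. The inverse of x ↦ x^27 on (ℤ_{29})^× is x ↦ x^27, because 27·27 = 729 = 26·28 + 1 ≡ 1 (mod 28) and x^{28} = 1 for x ≠ 0 (Fermat). So h⁻¹(6) = 6^27 mod 29.
Repeated squaring mod 29: 6^1 ≡ 6, 6^2 ≡ 6² = 36 ≡ 7, 6^4 ≡ 7² = 49 ≡ 20, 6^8 ≡ 20² = 400 ≡ 23, 6^16 ≡ 23² = 529 ≡ 7. Since 27 = 16 + 8 + 2 + 1, 6^27 ≡ 7·23·7·6: 7·23 = 161 ≡ 16, then 16·7 = 112 ≡ 25, then 25·6 = 150 ≡ 5. So 6^27 ≡ 5 (mod 29).
Hence h⁻¹(6) = 5.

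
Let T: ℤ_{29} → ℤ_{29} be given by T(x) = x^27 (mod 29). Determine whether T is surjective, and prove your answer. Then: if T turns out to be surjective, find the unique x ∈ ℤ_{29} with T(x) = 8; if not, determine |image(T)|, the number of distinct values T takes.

Since 29 is prime, the nonzero elements of ℤ_{29} form a cyclic group of order 28.
As gcd(27, 28) = 1, raising to the 27th power is a bijection on this group: if a^27 ≡ b^27 then (ab^{−1})^27 = 1, and the only element of order dividing gcd(27, 28) = 1 is 1, so a = b.
With T(0) = 0 this makes T injective on all of ℤ_{29}, hence bijective (finite equal-size domain and codomain). In particular T is surjective.
Since T is surjective, we find the preimage of 8. The inverse of x ↦ x^27 on (ℤ_{29})^× is x ↦ x^27, because 27·27 = 729 = 26·28 + 1 ≡ 1 (mod 28) and x^{28} = 1 for x ≠ 0 (Fermat). So T⁻¹(8) = 8^27 mod 29.
Repeated squaring mod 29: 8^1 ≡ 8, 8^2 ≡ 8² = 64 ≡ 6, 8^4 ≡ 6² = 36 ≡ 7, 8^8 ≡ 7² = 49 ≡ 20, 8^16 ≡ 20² = 400 ≡ 23. Since 27 = 16 + 8 + 2 + 1, 8^27 ≡ 23·20·6·8: 23·20 = 460 ≡ 25, then 25·6 = 150 ≡ 5, then 5·8 = 40 ≡ 11. So 8^27 ≡ 11 (mod 29).
Hence T⁻¹(8) = 11.

11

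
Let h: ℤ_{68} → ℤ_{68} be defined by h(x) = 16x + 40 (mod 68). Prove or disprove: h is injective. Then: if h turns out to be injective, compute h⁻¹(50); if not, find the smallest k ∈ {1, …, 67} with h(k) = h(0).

We have gcd(16, 68) = 4 > 1. Taking x_1 = 0 and x_2 = 17: h(0) = 40 and h(17) = 16·17 + 40 = 312 ≡ 40 (mod 68).
So h(0) = h(17) while 0 ≠ 17, hence h is not injective.
Since h is not injective, we find the least positive k with h(k) = h(0): this means 16k ≡ 0 (mod 68), i.e. 68 ∣ 16k. Since gcd(16, 68) = 4, dividing through by 4 this holds exactly when 17 ∣ 4k, and as gcd(4, 17) = 1, exactly when 17 ∣ k.
The smallest positive such k is 17.

17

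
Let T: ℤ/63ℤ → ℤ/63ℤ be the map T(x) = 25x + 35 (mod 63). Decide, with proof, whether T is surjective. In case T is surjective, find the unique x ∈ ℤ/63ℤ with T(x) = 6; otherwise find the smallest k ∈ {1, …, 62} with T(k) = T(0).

19

Since gcd(25, 63) = 1, 25 is invertible modulo 63. Euclid's algorithm: 63 = 2·25 + 13, 25 = 1·13 + 12, 13 = 1·12 + 1; back-substituting gives 1 = 58·25 − 23·63, so 25⁻¹ ≡ 58 (mod 63).
Then y ↦ 58(y − 35) is a two-sided inverse to T, so every y ∈ ℤ/63ℤ has a preimage.
Hence T is surjective.
Since T is surjective, we compute T⁻¹(6): solve 25x + 35 ≡ 6 (mod 63), i.e. 25x ≡ 34 (mod 63).
Multiplying by 25⁻¹ = 58 gives x ≡ 58·34 = 1972 = 31·63 + 19 ≡ 19 (mod 63).
Check: T(19) = 25·19 + 35 = 510 = 8·63 + 6 ≡ 6 (mod 63).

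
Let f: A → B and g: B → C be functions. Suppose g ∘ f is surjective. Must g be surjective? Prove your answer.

Let c ∈ C. Since g ∘ f is surjective, some a ∈ A has g(f(a)) = c. Then b = f(a) ∈ B satisfies g(b) = c. So g is surjective.

surjective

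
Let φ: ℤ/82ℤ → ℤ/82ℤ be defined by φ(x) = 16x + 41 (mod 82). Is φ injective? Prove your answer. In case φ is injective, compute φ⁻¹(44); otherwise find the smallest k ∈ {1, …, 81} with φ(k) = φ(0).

41

We have gcd(16, 82) = 2 > 1. Taking s = 0 and t = 41: φ(0) = 41 and φ(41) = 16·41 + 41 = 697 ≡ 41 (mod 82).
So φ(0) = φ(41) while 0 ≠ 41, thus φ is not injective.
Since φ is not injective, we find the least positive k with φ(k) = φ(0): this means 16k ≡ 0 (mod 82), i.e. 82 ∣ 16k. Since gcd(16, 82) = 2, dividing through by 2 this holds exactly when 41 ∣ 8k, and as gcd(8, 41) = 1, exactly when 41 ∣ k.
The smallest positive such k is 41.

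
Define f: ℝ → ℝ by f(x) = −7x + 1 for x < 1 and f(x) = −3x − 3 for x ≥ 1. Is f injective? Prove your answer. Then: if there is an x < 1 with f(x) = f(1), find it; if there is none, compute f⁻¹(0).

Both pieces are strictly decreasing (slopes −7 and −3), so each is injective on its own interval.
The left piece maps (−∞, 1) onto (−6, ∞); the right piece maps [1, ∞) onto (−∞, −6].
These images are disjoint, so no value is attained by both pieces. Thus f is injective.
Because the two images are disjoint, no x < 1 has f(x) = f(1), so we compute f⁻¹(0): 0 lies in (−6, ∞), so solve −7x + 1 = 0: x = (0 − 1)/(−7) = 1/7.

1/7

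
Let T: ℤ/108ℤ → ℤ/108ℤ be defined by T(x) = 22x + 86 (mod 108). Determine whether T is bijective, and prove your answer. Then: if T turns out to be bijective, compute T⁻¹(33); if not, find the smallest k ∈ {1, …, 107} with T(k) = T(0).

54

By definition, T is injective if T(s) = T(t) implies s = t.
We have gcd(22, 108) = 2 > 1. Taking s = 0 and t = 54: T(0) = 86 and T(54) = 22·54 + 86 = 1274 ≡ 86 (mod 108).
So T(0) = T(54) while 0 ≠ 54, hence T is not injective, hence not bijective.
Since T is not bijective, we find the least positive k with T(k) = T(0): this means 22k ≡ 0 (mod 108), i.e. 108 ∣ 22k. Since gcd(22, 108) = 2, dividing through by 2 this holds exactly when 54 ∣ 11k, and as gcd(11, 54) = 1, exactly when 54 ∣ k.
The smallest positive such k is 54.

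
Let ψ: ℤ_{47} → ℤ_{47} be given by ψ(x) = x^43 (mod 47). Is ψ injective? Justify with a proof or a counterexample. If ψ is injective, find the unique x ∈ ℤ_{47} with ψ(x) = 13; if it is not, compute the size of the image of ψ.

Since 47 is prime, the nonzero elements of ℤ_{47} form a cyclic group of order 46.
As gcd(43, 46) = 1, raising to the 43rd power is a bijection on this group: if x_1^43 ≡ x_2^43 then (x_1x_2^{−1})^43 = 1, and the only element of order dividing gcd(43, 46) = 1 is 1, so x_1 = x_2.
With ψ(0) = 0 this makes ψ injective on all of ℤ_{47}, hence bijective (finite equal-size domain and codomain). In particular ψ is injective.
Since ψ is injective, we find the preimage of 13. The inverse of x ↦ x^43 on (ℤ_{47})^× is x ↦ x^15, because 43·15 = 645 = 14·46 + 1 ≡ 1 (mod 46) and x^{46} = 1 for x ≠ 0 (Fermat). So ψ⁻¹(13) = 13^15 mod 47.
Repeated squaring mod 47: 13^1 ≡ 13, 13^2 ≡ 13² = 169 ≡ 28, 13^4 ≡ 28² = 784 ≡ 32, 13^8 ≡ 32² = 1024 ≡ 37. Since 15 = 8 + 4 + 2 + 1, 13^15 ≡ 37·32·28·13: 37·32 = 1184 ≡ 9, then 9·28 = 252 ≡ 17, then 17·13 = 221 ≡ 33. So 13^15 ≡ 33 (mod 47).
Hence ψ⁻¹(13) = 33.

33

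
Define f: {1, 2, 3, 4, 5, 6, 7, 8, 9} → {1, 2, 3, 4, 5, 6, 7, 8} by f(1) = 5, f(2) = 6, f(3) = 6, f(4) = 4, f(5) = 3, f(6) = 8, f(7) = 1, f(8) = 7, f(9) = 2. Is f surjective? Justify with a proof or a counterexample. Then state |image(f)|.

8

Every element of the codomain has a preimage: 1 = f(7), 2 = f(9), 3 = f(5), 4 = f(4), 5 = f(1), 6 = f(2), 7 = f(8), 8 = f(6).
So f is surjective.
The image of f is {1, 2, 3, 4, 5, 6, 7, 8}, which has 8 elements.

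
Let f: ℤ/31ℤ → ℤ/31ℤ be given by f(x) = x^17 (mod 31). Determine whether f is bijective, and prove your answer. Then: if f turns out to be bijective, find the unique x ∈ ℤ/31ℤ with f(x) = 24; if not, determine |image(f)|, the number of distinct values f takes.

Since 31 is prime, the nonzero elements of ℤ/31ℤ form a cyclic group of order 30.
As gcd(17, 30) = 1, raising to the 17th power is a bijection on this group: if a^17 ≡ b^17 then (ab^{−1})^17 = 1, and the only element of order dividing gcd(17, 30) = 1 is 1, so a = b.
With f(0) = 0 this makes f injective on all of ℤ/31ℤ, hence bijective (finite equal-size domain and codomain). In particular f is bijective.
Since f is bijective, we find the preimage of 24. The inverse of x ↦ x^17 on (ℤ/31ℤ)^× is x ↦ x^23, because 17·23 = 391 = 13·30 + 1 ≡ 1 (mod 30) and x^{30} = 1 for x ≠ 0 (Fermat). So f⁻¹(24) = 24^23 mod 31.
Repeated squaring mod 31: 24^1 ≡ 24, 24^2 ≡ 24² = 576 ≡ 18, 24^4 ≡ 18² = 324 ≡ 14, 24^8 ≡ 14² = 196 ≡ 10, 24^16 ≡ 10² = 100 ≡ 7. Since 23 = 16 + 4 + 2 + 1, 24^23 ≡ 7·14·18·24: 7·14 = 98 ≡ 5, then 5·18 = 90 ≡ 28, then 28·24 = 672 ≡ 21. So 24^23 ≡ 21 (mod 31).
Hence f⁻¹(24) = 21.

21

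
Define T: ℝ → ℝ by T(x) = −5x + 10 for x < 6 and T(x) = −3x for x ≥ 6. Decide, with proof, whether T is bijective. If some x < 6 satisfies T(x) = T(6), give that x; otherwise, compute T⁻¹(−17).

28/5

Both pieces are strictly decreasing (slopes −5 and −3), so each is injective on its own interval.
The left piece maps (−∞, 6) onto (−20, ∞); the right piece maps [6, ∞) onto (−∞, −18].
These images overlap. In particular T(6) = −18 (right piece), and solving −5x + 10 = −18 on the left piece gives x = 28/5 < 6.
So T(28/5) = T(6) with 28/5 ≠ 6, and T is not injective, hence not bijective. This x = 28/5 is the requested value below 6.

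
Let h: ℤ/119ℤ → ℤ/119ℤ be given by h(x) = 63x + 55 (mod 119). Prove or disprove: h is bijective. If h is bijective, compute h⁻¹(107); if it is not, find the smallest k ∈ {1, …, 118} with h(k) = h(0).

17

Recall: injectivity means: for all s, t in the domain, h(s) = h(t) implies s = t.
We have gcd(63, 119) = 7 > 1. Taking s = 0 and t = 17: h(0) = 55 and h(17) = 63·17 + 55 = 1126 ≡ 55 (mod 119).
So h(0) = h(17) while 0 ≠ 17, therefore h is not injective, hence not bijective.
Since h is not bijective, we find the least positive k with h(k) = h(0): this means 63k ≡ 0 (mod 119), i.e. 119 ∣ 63k. Since gcd(63, 119) = 7, dividing through by 7 this holds exactly when 17 ∣ 9k, and as gcd(9, 17) = 1, exactly when 17 ∣ k.
The smallest positive such k is 17.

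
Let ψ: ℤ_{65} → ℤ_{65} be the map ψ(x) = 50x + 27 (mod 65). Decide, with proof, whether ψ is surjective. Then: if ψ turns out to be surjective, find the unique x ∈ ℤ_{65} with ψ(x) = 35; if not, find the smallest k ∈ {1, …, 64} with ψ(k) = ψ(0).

13

Since gcd(50, 65) = 5, we have 50x ≡ 0 (mod 5) for all x, so ψ(x) ≡ 2 (mod 5).
But 0 ≢ 2 (mod 5), so 0 ∈ ℤ_{65} has no preimage. Hence ψ is not surjective.
Since ψ is not surjective, we find the least positive k with ψ(k) = ψ(0): this means 50k ≡ 0 (mod 65), i.e. 65 ∣ 50k. Since gcd(50, 65) = 5, dividing through by 5 this holds exactly when 13 ∣ 10k, and as gcd(10, 13) = 1, exactly when 13 ∣ k.
The smallest positive such k is 13.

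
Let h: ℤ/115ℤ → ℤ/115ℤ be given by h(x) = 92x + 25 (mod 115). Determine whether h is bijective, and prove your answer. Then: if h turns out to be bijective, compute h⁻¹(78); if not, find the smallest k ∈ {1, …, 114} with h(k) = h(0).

5

We have gcd(92, 115) = 23 > 1. Taking x_1 = 0 and x_2 = 5: h(0) = 25 and h(5) = 92·5 + 25 = 485 ≡ 25 (mod 115).
So h(0) = h(5) while 0 ≠ 5, therefore h is not injective, hence not bijective.
Since h is not bijective, we find the least positive k with h(k) = h(0): this means 92k ≡ 0 (mod 115), i.e. 115 ∣ 92k. Since gcd(92, 115) = 23, dividing through by 23 this holds exactly when 5 ∣ 4k, and as gcd(4, 5) = 1, exactly when 5 ∣ k.
The smallest positive such k is 5.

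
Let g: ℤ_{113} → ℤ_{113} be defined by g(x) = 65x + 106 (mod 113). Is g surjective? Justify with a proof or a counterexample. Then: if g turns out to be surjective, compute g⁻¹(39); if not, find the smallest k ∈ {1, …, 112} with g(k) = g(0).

32

Since gcd(65, 113) = 1, 65 is invertible modulo 113. Euclid's algorithm: 113 = 1·65 + 48, 65 = 1·48 + 17, 48 = 2·17 + 14, 17 = 1·14 + 3, 14 = 4·3 + 2, 3 = 1·2 + 1; back-substituting gives 1 = 40·65 − 23·113, so 65⁻¹ ≡ 40 (mod 113).
Then y ↦ 40(y − 106) is a two-sided inverse to g, so every y ∈ ℤ_{113} has a preimage.
So g is surjective.
Since g is surjective, we compute g⁻¹(39): solve 65x + 106 ≡ 39 (mod 113), i.e. 65x ≡ 46 (mod 113).
Multiplying by 65⁻¹ = 40 gives x ≡ 40·46 = 1840 = 16·113 + 32 ≡ 32 (mod 113).
Check: g(32) = 65·32 + 106 = 2186 = 19·113 + 39 ≡ 39 (mod 113).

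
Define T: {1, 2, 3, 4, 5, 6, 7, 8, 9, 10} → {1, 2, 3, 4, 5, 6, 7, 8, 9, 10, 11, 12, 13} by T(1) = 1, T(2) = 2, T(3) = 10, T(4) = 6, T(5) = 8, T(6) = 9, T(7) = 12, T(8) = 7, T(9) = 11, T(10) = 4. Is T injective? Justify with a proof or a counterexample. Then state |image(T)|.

10

The values T(1), …, T(10) are 1, 2, 10, 6, 8, 9, 12, 7, 11, 4 — all distinct.
So T(x_1) = T(x_2) only when x_1 = x_2, and T is injective.
The image of T is {1, 2, 4, 6, 7, 8, 9, 10, 11, 12}, which has 10 elements.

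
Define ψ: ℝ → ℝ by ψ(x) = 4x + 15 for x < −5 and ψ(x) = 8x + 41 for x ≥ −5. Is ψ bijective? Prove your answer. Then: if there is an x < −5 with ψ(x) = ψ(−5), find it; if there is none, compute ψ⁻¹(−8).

-23/4

Both pieces are strictly increasing (slopes 4 and 8), so each is injective on its own interval.
The left piece maps (−∞, −5) onto (−∞, −5); the right piece maps [−5, ∞) onto [1, ∞).
The images leave a gap (−5 has no preimage), so ψ is not surjective, hence not bijective.
Because the two images are disjoint, no x < −5 has ψ(x) = ψ(−5), so we compute ψ⁻¹(−8): −8 lies in (−∞, −5), so solve 4x + 15 = −8: x = (−8 − 15)/4 = −23/4.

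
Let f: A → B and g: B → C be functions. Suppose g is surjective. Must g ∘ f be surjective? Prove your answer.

not surjective

No. Take A = {0}, B = C = {0, 1, 2, 3}, f(0) = 0, and g = identity (surjective).
Then (g ∘ f)(0) = 0, and 3 ∈ C has no preimage under g ∘ f, so g ∘ f is not surjective.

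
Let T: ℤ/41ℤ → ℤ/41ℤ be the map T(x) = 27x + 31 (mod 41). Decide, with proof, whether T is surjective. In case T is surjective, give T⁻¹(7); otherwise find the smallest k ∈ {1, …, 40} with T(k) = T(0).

Recall: surjectivity means every element of the codomain has a preimage under T.
Since gcd(27, 41) = 1, 27 is invertible modulo 41. Euclid's algorithm: 41 = 1·27 + 14, 27 = 1·14 + 13, 14 = 1·13 + 1; back-substituting gives 1 = 38·27 − 25·41, so 27⁻¹ ≡ 38 (mod 41).
Then y ↦ 38(y − 31) is a two-sided inverse to T, so every y ∈ ℤ/41ℤ has a preimage.
Thus T is surjective.
Since T is surjective, we compute T⁻¹(7): solve 27x + 31 ≡ 7 (mod 41), i.e. 27x ≡ 17 (mod 41).
Multiplying by 27⁻¹ = 38 gives x ≡ 38·17 = 646 = 15·41 + 31 ≡ 31 (mod 41).
Check: T(31) = 27·31 + 31 = 868 = 21·41 + 7 ≡ 7 (mod 41).

31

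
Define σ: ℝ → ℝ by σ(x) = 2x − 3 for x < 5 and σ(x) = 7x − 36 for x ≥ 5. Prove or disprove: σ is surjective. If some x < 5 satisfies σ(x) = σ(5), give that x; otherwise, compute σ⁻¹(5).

Both pieces are strictly increasing (slopes 2 and 7), so each is injective on its own interval.
The left piece maps (−∞, 5) onto (−∞, 7); the right piece maps [5, ∞) onto [−1, ∞).
The union (−∞, 7) ∪ [−1, ∞) covers ℝ, so σ is surjective.
For the follow-up: the images overlap, so an x < 5 with σ(x) = σ(5) exists. σ(5) = −1; solving 2x − 3 = −1 for x < 5 gives x = (−1 + 3)/2 = 1.

1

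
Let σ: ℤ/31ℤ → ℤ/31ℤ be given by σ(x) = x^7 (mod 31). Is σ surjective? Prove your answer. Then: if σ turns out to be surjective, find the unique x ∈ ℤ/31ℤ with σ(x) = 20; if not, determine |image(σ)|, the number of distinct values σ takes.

Since 31 is prime, the nonzero elements of ℤ/31ℤ form a cyclic group of order 30.
As gcd(7, 30) = 1, raising to the 7th power is a bijection on this group: if x_1^7 ≡ x_2^7 then (x_1x_2^{−1})^7 = 1, and the only element of order dividing gcd(7, 30) = 1 is 1, so x_1 = x_2.
With σ(0) = 0 this makes σ injective on all of ℤ/31ℤ, hence bijective (finite equal-size domain and codomain). In particular σ is surjective.
Since σ is surjective, we find the preimage of 20. The inverse of x ↦ x^7 on (ℤ/31ℤ)^× is x ↦ x^13, because 7·13 = 91 = 3·30 + 1 ≡ 1 (mod 30) and x^{30} = 1 for x ≠ 0 (Fermat). So σ⁻¹(20) = 20^13 mod 31.
Repeated squaring mod 31: 20^1 ≡ 20, 20^2 ≡ 20² = 400 ≡ 28, 20^4 ≡ 28² = 784 ≡ 9, 20^8 ≡ 9² = 81 ≡ 19. Since 13 = 8 + 4 + 1, 20^13 ≡ 19·9·20: 19·9 = 171 ≡ 16, then 16·20 = 320 ≡ 10. So 20^13 ≡ 10 (mod 31).
Hence σ⁻¹(20) = 10.

10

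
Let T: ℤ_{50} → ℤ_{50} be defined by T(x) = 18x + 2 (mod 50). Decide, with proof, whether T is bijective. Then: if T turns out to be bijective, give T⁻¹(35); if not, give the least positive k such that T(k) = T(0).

By definition, T is injective if T(a) = T(b) implies a = b.
We have gcd(18, 50) = 2 > 1. Taking a = 0 and b = 25: T(0) = 2 and T(25) = 18·25 + 2 = 452 ≡ 2 (mod 50).
So T(0) = T(25) while 0 ≠ 25, hence T is not injective, hence not bijective.
Since T is not bijective, we find the least positive k with T(k) = T(0): this means 18k ≡ 0 (mod 50), i.e. 50 ∣ 18k. Since gcd(18, 50) = 2, dividing through by 2 this holds exactly when 25 ∣ 9k, and as gcd(9, 25) = 1, exactly when 25 ∣ k.
The smallest positive such k is 25.

25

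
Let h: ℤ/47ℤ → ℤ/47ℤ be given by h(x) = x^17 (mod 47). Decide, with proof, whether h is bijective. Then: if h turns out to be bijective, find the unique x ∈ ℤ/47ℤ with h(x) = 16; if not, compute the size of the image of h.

Since 47 is prime, the nonzero elements of ℤ/47ℤ form a cyclic group of order 46.
As gcd(17, 46) = 1, raising to the 17th power is a bijection on this group: if x_1^17 ≡ x_2^17 then (x_1x_2^{−1})^17 = 1, and the only element of order dividing gcd(17, 46) = 1 is 1, so x_1 = x_2.
With h(0) = 0 this makes h injective on all of ℤ/47ℤ, hence bijective (finite equal-size domain and codomain). In particular h is bijective.
Since h is bijective, we find the preimage of 16. The inverse of x ↦ x^17 on (ℤ/47ℤ)^× is x ↦ x^19, because 17·19 = 323 = 7·46 + 1 ≡ 1 (mod 46) and x^{46} = 1 for x ≠ 0 (Fermat). So h⁻¹(16) = 16^19 mod 47.
Repeated squaring mod 47: 16^1 ≡ 16, 16^2 ≡ 16² = 256 ≡ 21, 16^4 ≡ 21² = 441 ≡ 18, 16^8 ≡ 18² = 324 ≡ 42, 16^16 ≡ 42² = 1764 ≡ 25. Since 19 = 16 + 2 + 1, 16^19 ≡ 25·21·16: 25·21 = 525 ≡ 8, then 8·16 = 128 ≡ 34. So 16^19 ≡ 34 (mod 47).
Hence h⁻¹(16) = 34.

34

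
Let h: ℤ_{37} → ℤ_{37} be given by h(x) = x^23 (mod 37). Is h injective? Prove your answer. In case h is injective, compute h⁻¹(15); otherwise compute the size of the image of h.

Since 37 is prime, the nonzero elements of ℤ_{37} form a cyclic group of order 36.
As gcd(23, 36) = 1, raising to the 23rd power is a bijection on this group: if s^23 ≡ t^23 then (st^{−1})^23 = 1, and the only element of order dividing gcd(23, 36) = 1 is 1, so s = t.
With h(0) = 0 this makes h injective on all of ℤ_{37}, hence bijective (finite equal-size domain and codomain). In particular h is injective.
Since h is injective, we find the preimage of 15. The inverse of x ↦ x^23 on (ℤ_{37})^× is x ↦ x^11, because 23·11 = 253 = 7·36 + 1 ≡ 1 (mod 36) and x^{36} = 1 for x ≠ 0 (Fermat). So h⁻¹(15) = 15^11 mod 37.
Repeated squaring mod 37: 15^1 ≡ 15, 15^2 ≡ 15² = 225 ≡ 3, 15^4 ≡ 3² = 9, 15^8 ≡ 9² = 81 ≡ 7. Since 11 = 8 + 2 + 1, 15^11 ≡ 7·3·15: 7·3 = 21, then 21·15 = 315 ≡ 19. So 15^11 ≡ 19 (mod 37).
Hence h⁻¹(15) = 19.

19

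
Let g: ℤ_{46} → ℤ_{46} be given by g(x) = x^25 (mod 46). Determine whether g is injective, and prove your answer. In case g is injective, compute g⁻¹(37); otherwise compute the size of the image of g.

17

Computing x^25 mod 46 for each x (by repeated squaring, reducing mod 46 at every step), the values g(0), g(1), …, g(45) are: 0, 1, 8, 27, 18, 33, 32, 21, 6, 39, 34, 43, 26, 35, 30, 17, 2, 37, 36, 5, 42, 15, 22, 23, 24, 31, 4, 41, 10, 9, 44, 29, 16, 11, 20, 3, 12, 7, 40, 25, 14, 13, 28, 19, 38, 45.
Every element of ℤ_{46} appears exactly once in this list, so g is a bijection, and in particular injective.
Since g is injective, we read off the preimage of 37 from the same table: g(17) = 37, so g⁻¹(37) = 17.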